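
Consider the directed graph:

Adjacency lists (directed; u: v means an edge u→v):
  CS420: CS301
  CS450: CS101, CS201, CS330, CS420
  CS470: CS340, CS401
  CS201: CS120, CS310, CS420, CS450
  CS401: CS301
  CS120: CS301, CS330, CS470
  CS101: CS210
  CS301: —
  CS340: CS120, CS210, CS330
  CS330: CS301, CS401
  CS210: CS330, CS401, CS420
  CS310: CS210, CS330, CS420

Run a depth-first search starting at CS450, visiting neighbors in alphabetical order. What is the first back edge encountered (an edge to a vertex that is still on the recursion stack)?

DFS from CS450 (visiting neighbors in alphabetical order); mark gray on enter, black on exit:
CS450 gray
  CS101 gray
    CS210 gray
      CS330 gray
        CS301 gray
        CS301 black
        CS401 gray
          CS401→CS301: CS301 black — skip
        CS401 black
      CS330 black
      CS210→CS401: CS401 black — skip
      CS420 gray
        CS420→CS301: CS301 black — skip
      CS420 black
    CS210 black
  CS101 black
  CS201 gray
    CS120 gray
      CS120→CS301: CS301 black — skip
      CS120→CS330: CS330 black — skip
      CS470 gray
        CS340 gray
          CS340→CS120: CS120 is gray → back edge
First back edge: CS340 → CS120.

CS340->CS120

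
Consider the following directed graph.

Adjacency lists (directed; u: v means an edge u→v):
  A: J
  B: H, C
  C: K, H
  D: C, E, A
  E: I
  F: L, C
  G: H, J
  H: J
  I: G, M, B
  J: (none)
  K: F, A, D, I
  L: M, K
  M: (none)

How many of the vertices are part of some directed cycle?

8

A vertex is on a directed cycle iff it belongs to a strongly connected component of size ≥ 2 (or has a self-loop).
The vertices on cycles are {B, C, D, E, F, I, K, L} — 8 in total.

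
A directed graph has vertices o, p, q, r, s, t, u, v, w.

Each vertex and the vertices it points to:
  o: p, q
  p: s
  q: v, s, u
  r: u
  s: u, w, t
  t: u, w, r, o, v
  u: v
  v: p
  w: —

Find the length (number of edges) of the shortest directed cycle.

For each vertex v, BFS finds the shortest path from v back to v.
The shortest such closed walk is s → u → v → p → s, length 4.

4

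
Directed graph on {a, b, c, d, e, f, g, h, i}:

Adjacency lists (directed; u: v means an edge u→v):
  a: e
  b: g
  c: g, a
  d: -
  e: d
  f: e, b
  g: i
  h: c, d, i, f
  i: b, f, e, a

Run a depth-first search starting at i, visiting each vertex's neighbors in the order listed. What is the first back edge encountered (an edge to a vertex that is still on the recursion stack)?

g->i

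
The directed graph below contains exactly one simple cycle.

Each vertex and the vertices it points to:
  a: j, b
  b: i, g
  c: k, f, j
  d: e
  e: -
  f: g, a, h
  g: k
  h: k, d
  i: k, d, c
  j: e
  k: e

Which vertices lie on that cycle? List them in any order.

a, b, c, f, i

DFS with gray/black marking from c:
c gray
  k gray
    e gray
    e black
  k black
  f gray
    g gray
      g→k: k black — skip
    g black
    a gray
      j gray
        j→e: e black — skip
      j black
      b gray
        i gray
          i→k: k black — skip
          d gray
            d→e: e black — skip
          d black
          i→c: c is gray → back edge
Back edge closes the cycle c → f → a → b → i → c; its vertices are {a, b, c, f, i}.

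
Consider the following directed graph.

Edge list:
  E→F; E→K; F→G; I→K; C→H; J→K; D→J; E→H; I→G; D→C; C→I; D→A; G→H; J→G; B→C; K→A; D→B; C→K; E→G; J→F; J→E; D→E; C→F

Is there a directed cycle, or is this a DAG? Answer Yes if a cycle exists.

DFS with white/gray/black marking, starting from F:
F gray
  G gray
    H gray
    H black
  G black
F black
E gray
  E→H: H black — skip
  K gray
    A gray
    A black
  K black
  E→F: F black — skip
  E→G: G black — skip
E black
C gray
  C→H: H black — skip
  I gray
    I→K: K black — skip
    I→G: G black — skip
  I black
  C→F: F black — skip
  C→K: K black — skip
C black
D gray
  J gray
    J→E: E black — skip
    J→K: K black — skip
    J→G: G black — skip
    J→F: F black — skip
  J black
  B gray
    B→C: C black — skip
  B black
  D→A: A black — skip
  D→E: E black — skip
  D→C: C black — skip
D black
Every edge goes to a white or black vertex — no back edge, so the graph is acyclic.

No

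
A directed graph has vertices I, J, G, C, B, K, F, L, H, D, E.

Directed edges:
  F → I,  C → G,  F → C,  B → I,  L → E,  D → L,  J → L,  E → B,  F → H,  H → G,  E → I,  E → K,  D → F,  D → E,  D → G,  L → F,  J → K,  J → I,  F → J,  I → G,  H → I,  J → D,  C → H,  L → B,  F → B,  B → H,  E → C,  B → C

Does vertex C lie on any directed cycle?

C lies on a cycle iff there is a path from C back to itself.
Exploring from C, it never reaches itself; equivalently, its strongly connected component is a singleton.

No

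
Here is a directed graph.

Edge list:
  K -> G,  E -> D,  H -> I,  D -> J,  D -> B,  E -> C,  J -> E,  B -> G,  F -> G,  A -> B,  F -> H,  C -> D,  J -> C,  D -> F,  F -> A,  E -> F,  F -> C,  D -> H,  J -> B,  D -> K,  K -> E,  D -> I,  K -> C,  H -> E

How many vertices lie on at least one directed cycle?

7

A vertex is on a directed cycle iff it belongs to a strongly connected component of size ≥ 2 (or has a self-loop).
The vertices on cycles are {C, D, E, F, H, J, K} — 7 in total.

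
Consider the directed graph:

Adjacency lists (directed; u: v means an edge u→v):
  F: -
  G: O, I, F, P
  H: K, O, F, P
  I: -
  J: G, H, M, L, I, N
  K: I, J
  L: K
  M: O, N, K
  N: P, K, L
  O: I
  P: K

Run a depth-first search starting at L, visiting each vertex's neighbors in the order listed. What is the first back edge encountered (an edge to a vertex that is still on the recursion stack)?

DFS from L (visiting each vertex's neighbors in the order listed); mark gray on enter, black on exit:
L gray
  K gray
    I gray
    I black
    J gray
      G gray
        O gray
          O→I: I black — skip
        O black
        G→I: I black — skip
        F gray
        F black
        P gray
          P→K: K is gray → back edge
First back edge: P → K.

P→K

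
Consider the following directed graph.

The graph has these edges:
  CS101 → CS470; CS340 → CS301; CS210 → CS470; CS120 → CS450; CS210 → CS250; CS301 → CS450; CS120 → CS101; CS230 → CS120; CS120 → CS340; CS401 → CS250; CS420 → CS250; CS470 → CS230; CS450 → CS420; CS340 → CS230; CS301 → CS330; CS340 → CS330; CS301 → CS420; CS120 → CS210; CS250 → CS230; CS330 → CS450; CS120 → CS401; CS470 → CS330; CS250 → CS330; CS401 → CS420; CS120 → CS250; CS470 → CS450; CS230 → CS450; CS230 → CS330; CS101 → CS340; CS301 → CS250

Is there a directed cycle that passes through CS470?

CS470 is on a cycle iff CS470 can reach itself via ≥1 edge.
CS470 → CS230 → CS120 → CS210 → CS470 — yes.

Yes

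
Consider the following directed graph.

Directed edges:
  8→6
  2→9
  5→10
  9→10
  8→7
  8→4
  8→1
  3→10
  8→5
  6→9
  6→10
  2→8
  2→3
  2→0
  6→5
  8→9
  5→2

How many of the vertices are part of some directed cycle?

4

A vertex is on a directed cycle iff it belongs to a strongly connected component of size ≥ 2 (or has a self-loop).
The vertices on cycles are {2, 5, 6, 8} — 4 in total.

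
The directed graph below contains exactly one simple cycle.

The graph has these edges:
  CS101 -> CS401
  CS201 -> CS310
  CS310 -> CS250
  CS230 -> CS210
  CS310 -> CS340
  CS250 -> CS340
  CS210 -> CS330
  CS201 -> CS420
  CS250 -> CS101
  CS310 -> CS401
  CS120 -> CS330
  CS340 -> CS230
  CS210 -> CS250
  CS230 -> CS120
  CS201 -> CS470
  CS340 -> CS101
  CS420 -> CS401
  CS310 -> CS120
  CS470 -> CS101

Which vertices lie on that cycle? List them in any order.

DFS with gray/black marking from CS340:
CS340 gray
  CS230 gray
    CS210 gray
      CS250 gray
        CS101 gray
          CS401 gray
          CS401 black
        CS101 black
        CS250→CS340: CS340 is gray → back edge
Back edge closes the cycle CS340 → CS230 → CS210 → CS250 → CS340; its vertices are {CS210, CS230, CS250, CS340}.

CS210, CS230, CS250, CS340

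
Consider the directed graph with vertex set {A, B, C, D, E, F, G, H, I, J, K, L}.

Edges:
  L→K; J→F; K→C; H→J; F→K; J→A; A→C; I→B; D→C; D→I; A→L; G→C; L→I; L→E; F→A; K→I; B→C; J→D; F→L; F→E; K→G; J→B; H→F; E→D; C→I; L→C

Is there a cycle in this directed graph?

Yes

DFS with white/gray/black marking, starting from A:
A gray
  C gray
    I gray
      B gray
        B→C: C is gray → back edge
Back edge found, so a cycle exists: C → I → B → C.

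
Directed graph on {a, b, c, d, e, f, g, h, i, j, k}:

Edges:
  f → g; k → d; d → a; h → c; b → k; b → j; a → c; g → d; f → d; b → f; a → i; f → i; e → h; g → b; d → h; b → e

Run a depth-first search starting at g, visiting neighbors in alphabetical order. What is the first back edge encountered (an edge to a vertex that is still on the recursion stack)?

DFS from g (visiting neighbors in alphabetical order); mark gray on enter, black on exit:
g gray
  b gray
    e gray
      h gray
        c gray
        c black
      h black
    e black
    f gray
      d gray
        a gray
          a→c: c black — skip
          i gray
          i black
        a black
        d→h: h black — skip
      d black
      f→g: g is gray → back edge
First back edge: f → g.

f->g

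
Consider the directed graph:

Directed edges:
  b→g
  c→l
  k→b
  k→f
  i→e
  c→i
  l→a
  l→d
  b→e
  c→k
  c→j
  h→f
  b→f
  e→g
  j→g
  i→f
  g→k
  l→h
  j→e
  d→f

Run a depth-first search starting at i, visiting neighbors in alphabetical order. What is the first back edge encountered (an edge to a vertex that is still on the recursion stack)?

DFS from i (visiting neighbors in alphabetical order); mark gray on enter, black on exit:
i gray
  e gray
    g gray
      k gray
        b gray
          b→e: e is gray → back edge
First back edge: b → e.

b→e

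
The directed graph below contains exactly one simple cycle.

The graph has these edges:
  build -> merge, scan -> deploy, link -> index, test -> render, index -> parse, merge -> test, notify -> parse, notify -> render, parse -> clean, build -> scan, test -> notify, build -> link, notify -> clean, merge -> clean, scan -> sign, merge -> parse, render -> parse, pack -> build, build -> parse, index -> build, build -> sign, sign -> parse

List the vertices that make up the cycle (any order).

link, build, index

DFS with gray/black marking from build:
build gray
  merge gray
    clean gray
    clean black
    test gray
      notify gray
        render gray
          parse gray
            parse→clean: clean black — skip
          parse black
        render black
        notify→parse: parse black — skip
        notify→clean: clean black — skip
      notify black
      test→render: render black — skip
    test black
    merge→parse: parse black — skip
  merge black
  scan gray
    sign gray
      sign→parse: parse black — skip
    sign black
    deploy gray
    deploy black
  scan black
  build→parse: parse black — skip
  build→sign: sign black — skip
  link gray
    index gray
      index→parse: parse black — skip
      index→build: build is gray → back edge
Back edge closes the cycle build → link → index → build; its vertices are {link, build, index}.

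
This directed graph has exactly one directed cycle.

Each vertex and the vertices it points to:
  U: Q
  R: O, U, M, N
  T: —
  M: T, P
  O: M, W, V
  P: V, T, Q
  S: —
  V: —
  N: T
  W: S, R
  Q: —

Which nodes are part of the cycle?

DFS with gray/black marking from R:
R gray
  O gray
    M gray
      T gray
      T black
      P gray
        V gray
        V black
        P→T: T black — skip
        Q gray
        Q black
      P black
    M black
    W gray
      S gray
      S black
      W→R: R is gray → back edge
Back edge closes the cycle R → O → W → R; its vertices are {O, R, W}.

O, R, W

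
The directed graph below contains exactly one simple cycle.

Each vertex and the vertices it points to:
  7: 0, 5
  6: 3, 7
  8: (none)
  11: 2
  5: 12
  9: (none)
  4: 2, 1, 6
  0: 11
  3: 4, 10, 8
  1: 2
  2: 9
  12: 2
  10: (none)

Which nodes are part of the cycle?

3, 4, 6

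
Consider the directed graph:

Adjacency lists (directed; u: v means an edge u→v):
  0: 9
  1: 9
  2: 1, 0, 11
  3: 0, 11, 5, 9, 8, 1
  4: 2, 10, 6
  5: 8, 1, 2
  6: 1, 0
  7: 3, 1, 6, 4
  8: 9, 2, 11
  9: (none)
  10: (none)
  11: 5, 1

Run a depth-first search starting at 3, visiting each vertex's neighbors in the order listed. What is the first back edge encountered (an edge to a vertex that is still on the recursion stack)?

2->11

DFS from 3 (visiting each vertex's neighbors in the order listed); mark gray on enter, black on exit:
3 gray
  0 gray
    9 gray
    9 black
  0 black
  11 gray
    5 gray
      8 gray
        8→9: 9 black — skip
        2 gray
          1 gray
            1→9: 9 black — skip
          1 black
          2→0: 0 black — skip
          2→11: 11 is gray → back edge
First back edge: 2 → 11.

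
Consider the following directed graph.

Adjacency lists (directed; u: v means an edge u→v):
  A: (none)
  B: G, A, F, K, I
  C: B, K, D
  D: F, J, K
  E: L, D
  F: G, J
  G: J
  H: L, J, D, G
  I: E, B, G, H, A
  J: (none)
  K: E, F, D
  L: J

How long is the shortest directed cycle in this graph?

2

For each vertex v, BFS finds the shortest path from v back to v.
The shortest such closed walk is B → I → B, length 2.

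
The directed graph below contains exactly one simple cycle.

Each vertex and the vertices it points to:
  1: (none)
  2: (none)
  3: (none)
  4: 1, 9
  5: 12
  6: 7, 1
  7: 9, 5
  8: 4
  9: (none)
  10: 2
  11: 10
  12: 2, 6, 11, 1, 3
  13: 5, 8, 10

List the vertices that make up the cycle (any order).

5, 6, 7, 12

DFS with gray/black marking from 5:
5 gray
  12 gray
    2 gray
    2 black
    6 gray
      7 gray
        9 gray
        9 black
        7→5: 5 is gray → back edge
Back edge closes the cycle 5 → 12 → 6 → 7 → 5; its vertices are {5, 6, 7, 12}.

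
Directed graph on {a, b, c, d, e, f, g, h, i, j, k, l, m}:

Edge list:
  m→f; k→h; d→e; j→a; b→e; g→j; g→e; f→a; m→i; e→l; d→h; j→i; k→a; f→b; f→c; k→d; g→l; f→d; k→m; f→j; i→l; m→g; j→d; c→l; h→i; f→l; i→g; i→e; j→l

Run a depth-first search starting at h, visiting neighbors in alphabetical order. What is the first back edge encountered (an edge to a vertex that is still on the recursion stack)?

d->h

DFS from h (visiting neighbors in alphabetical order); mark gray on enter, black on exit:
h gray
  i gray
    e gray
      l gray
      l black
    e black
    g gray
      g→e: e black — skip
      j gray
        a gray
        a black
        d gray
          d→e: e black — skip
          d→h: h is gray → back edge
First back edge: d → h.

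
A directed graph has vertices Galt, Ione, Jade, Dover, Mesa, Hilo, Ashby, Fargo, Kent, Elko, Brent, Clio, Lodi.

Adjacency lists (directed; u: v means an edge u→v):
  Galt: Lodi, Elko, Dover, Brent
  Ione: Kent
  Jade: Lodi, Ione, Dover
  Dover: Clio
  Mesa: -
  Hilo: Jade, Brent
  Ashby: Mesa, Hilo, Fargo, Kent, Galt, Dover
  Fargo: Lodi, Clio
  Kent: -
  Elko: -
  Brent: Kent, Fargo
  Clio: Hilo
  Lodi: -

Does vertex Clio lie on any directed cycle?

Clio is on a cycle iff Clio can reach itself via ≥1 edge.
Clio → Hilo → Jade → Dover → Clio — yes.

Yes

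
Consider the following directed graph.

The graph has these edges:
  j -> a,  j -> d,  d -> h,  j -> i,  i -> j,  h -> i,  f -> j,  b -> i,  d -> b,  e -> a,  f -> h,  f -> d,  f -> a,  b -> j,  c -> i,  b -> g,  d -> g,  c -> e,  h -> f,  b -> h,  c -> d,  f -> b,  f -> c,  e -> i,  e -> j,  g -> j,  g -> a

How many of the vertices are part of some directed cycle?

9

A vertex is on a directed cycle iff it belongs to a strongly connected component of size ≥ 2 (or has a self-loop).
The vertices on cycles are {b, c, d, e, f, g, h, i, j} — 9 in total.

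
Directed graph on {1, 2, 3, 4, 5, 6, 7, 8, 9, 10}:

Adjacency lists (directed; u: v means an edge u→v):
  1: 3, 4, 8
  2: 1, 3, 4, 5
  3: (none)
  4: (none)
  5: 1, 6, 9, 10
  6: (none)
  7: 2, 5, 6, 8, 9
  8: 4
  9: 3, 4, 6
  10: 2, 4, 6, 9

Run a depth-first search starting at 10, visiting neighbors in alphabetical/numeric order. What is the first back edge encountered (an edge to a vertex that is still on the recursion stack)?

5→10

DFS from 10 (visiting neighbors in alphabetical/numeric order); mark gray on enter, black on exit:
10 gray
  2 gray
    1 gray
      3 gray
      3 black
      4 gray
      4 black
      8 gray
        8→4: 4 black — skip
      8 black
    1 black
    2→3: 3 black — skip
    2→4: 4 black — skip
    5 gray
      5→1: 1 black — skip
      6 gray
      6 black
      9 gray
        9→3: 3 black — skip
        9→4: 4 black — skip
        9→6: 6 black — skip
      9 black
      5→10: 10 is gray → back edge
First back edge: 5 → 10.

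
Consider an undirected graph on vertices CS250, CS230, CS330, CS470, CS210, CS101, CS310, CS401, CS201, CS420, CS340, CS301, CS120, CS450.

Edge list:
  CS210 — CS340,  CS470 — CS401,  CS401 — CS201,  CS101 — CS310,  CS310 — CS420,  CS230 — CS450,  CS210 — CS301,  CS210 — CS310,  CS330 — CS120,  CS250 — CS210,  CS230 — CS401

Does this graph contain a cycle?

No

DFS, tracking each vertex's parent; an edge to a visited non-parent vertex closes a cycle.
Start from CS330:
visit CS330 (parent –)
  visit CS120 (parent CS330)
    CS120–CS330: parent, skip
visit CS250 (parent –)
  visit CS210 (parent CS250)
    visit CS340 (parent CS210)
      CS340–CS210: parent, skip
    visit CS301 (parent CS210)
      CS301–CS210: parent, skip
    CS210–CS250: parent, skip
    visit CS310 (parent CS210)
      visit CS101 (parent CS310)
        CS101–CS310: parent, skip
      visit CS420 (parent CS310)
        CS420–CS310: parent, skip
      CS310–CS210: parent, skip
visit CS230 (parent –)
  visit CS401 (parent CS230)
    visit CS470 (parent CS401)
      CS470–CS401: parent, skip
    visit CS201 (parent CS401)
      CS201–CS401: parent, skip
    CS401–CS230: parent, skip
  visit CS450 (parent CS230)
    CS450–CS230: parent, skip
No non-parent visited neighbor found — the graph is a forest.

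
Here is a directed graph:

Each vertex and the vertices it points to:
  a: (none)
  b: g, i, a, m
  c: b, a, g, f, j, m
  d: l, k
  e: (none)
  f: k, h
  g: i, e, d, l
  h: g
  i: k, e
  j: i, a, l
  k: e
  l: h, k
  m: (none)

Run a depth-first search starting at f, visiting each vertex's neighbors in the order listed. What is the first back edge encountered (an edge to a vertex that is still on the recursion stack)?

l->h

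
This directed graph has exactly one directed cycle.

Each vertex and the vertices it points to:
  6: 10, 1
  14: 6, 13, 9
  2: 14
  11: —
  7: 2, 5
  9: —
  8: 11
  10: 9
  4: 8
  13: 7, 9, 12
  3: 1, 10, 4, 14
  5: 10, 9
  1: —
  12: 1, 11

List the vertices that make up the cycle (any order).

2, 7, 13, 14

DFS with gray/black marking from 14:
14 gray
  6 gray
    10 gray
      9 gray
      9 black
    10 black
    1 gray
    1 black
  6 black
  13 gray
    7 gray
      2 gray
        2→14: 14 is gray → back edge
Back edge closes the cycle 14 → 13 → 7 → 2 → 14; its vertices are {2, 7, 13, 14}.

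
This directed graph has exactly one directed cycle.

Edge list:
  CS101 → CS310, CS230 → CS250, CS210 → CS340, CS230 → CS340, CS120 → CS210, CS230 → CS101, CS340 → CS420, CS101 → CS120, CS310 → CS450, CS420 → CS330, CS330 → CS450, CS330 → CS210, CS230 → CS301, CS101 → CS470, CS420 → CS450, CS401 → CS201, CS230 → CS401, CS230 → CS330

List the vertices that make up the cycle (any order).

CS210, CS330, CS340, CS420

DFS with gray/black marking from CS340:
CS340 gray
  CS420 gray
    CS450 gray
    CS450 black
    CS330 gray
      CS330→CS450: CS450 black — skip
      CS210 gray
        CS210→CS340: CS340 is gray → back edge
Back edge closes the cycle CS340 → CS420 → CS330 → CS210 → CS340; its vertices are {CS210, CS330, CS340, CS420}.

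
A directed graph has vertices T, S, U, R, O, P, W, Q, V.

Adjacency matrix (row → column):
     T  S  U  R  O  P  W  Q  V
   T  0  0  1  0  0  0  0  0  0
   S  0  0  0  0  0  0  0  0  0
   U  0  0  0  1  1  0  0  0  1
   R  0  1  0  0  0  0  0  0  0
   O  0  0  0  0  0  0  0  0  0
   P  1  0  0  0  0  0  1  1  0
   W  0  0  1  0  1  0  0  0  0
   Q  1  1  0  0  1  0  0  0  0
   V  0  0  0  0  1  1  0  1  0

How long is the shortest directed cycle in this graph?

For each vertex v, BFS finds the shortest path from v back to v.
The shortest such closed walk is V → Q → T → U → V, length 4.

4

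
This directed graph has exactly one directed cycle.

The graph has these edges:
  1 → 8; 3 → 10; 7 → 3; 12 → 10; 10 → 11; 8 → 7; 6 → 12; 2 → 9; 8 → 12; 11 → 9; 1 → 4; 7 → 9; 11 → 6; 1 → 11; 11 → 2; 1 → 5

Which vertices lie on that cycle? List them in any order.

DFS with gray/black marking from 11:
11 gray
  2 gray
    9 gray
    9 black
  2 black
  11→9: 9 black — skip
  6 gray
    12 gray
      10 gray
        10→11: 11 is gray → back edge
Back edge closes the cycle 11 → 6 → 12 → 10 → 11; its vertices are {6, 10, 11, 12}.

6, 10, 11, 12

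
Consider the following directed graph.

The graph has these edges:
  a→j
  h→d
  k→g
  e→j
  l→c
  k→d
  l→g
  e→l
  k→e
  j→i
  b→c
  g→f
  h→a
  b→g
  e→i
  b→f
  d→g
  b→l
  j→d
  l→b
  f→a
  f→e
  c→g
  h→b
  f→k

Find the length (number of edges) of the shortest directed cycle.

2

For each vertex v, BFS finds the shortest path from v back to v.
The shortest such closed walk is b → l → b, length 2.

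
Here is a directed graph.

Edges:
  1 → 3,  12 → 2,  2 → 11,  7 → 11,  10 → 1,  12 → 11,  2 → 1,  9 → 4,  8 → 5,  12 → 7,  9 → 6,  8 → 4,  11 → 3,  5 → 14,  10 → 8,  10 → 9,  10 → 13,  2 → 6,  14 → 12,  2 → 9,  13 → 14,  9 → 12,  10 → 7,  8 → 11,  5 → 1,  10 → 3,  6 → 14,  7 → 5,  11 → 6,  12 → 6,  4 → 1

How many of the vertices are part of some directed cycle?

A vertex is on a directed cycle iff it belongs to a strongly connected component of size ≥ 2 (or has a self-loop).
The vertices on cycles are {2, 5, 6, 7, 9, 11, 12, 14} — 8 in total.

8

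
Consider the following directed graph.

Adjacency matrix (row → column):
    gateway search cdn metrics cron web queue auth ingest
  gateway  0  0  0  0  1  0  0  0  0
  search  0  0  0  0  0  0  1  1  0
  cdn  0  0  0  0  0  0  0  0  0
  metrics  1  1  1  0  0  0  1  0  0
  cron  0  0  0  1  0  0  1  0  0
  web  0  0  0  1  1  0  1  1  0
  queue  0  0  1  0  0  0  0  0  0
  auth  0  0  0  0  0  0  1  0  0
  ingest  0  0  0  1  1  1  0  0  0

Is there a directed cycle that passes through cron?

Yes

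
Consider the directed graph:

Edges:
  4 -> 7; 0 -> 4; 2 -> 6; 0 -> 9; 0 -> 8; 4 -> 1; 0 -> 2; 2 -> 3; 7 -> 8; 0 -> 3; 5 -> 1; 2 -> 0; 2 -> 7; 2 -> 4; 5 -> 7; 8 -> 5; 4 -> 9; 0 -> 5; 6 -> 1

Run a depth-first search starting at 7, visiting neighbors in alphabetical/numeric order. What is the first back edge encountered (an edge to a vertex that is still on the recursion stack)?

DFS from 7 (visiting neighbors in alphabetical/numeric order); mark gray on enter, black on exit:
7 gray
  8 gray
    5 gray
      1 gray
      1 black
      5→7: 7 is gray → back edge
First back edge: 5 → 7.

5→7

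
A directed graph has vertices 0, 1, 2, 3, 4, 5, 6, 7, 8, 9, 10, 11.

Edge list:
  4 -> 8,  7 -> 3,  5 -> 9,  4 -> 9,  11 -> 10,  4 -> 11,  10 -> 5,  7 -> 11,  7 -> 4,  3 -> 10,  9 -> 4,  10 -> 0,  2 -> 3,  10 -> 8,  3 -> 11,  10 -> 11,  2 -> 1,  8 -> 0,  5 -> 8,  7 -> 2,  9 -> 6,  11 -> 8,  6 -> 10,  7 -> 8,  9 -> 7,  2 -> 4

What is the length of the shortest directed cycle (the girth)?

2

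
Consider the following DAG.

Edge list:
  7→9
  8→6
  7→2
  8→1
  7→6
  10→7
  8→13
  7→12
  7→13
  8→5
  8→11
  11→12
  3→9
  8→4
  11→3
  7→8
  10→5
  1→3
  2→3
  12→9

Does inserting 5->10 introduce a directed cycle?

Yes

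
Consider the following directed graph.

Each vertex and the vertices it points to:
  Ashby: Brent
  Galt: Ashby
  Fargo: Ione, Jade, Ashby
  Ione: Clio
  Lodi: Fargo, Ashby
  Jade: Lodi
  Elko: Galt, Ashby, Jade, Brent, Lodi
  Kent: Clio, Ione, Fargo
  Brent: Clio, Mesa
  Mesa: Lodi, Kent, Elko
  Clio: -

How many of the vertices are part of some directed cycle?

9

A vertex is on a directed cycle iff it belongs to a strongly connected component of size ≥ 2 (or has a self-loop).
The vertices on cycles are {Elko, Galt, Jade, Kent, Lodi, Mesa, Ashby, Brent, Fargo} — 9 in total.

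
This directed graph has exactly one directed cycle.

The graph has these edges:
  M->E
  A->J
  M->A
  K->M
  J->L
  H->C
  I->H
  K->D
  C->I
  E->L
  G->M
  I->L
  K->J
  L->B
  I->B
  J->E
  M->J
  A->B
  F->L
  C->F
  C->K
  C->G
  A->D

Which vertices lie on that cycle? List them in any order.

DFS with gray/black marking from C:
C gray
  F gray
    L gray
      B gray
      B black
    L black
  F black
  K gray
    J gray
      E gray
        E→L: L black — skip
      E black
      J→L: L black — skip
    J black
    M gray
      M→J: J black — skip
      M→E: E black — skip
      A gray
        A→J: J black — skip
        D gray
        D black
        A→B: B black — skip
      A black
    M black
    K→D: D black — skip
  K black
  G gray
    G→M: M black — skip
  G black
  I gray
    I→L: L black — skip
    I→B: B black — skip
    H gray
      H→C: C is gray → back edge
Back edge closes the cycle C → I → H → C; its vertices are {C, H, I}.

C, H, I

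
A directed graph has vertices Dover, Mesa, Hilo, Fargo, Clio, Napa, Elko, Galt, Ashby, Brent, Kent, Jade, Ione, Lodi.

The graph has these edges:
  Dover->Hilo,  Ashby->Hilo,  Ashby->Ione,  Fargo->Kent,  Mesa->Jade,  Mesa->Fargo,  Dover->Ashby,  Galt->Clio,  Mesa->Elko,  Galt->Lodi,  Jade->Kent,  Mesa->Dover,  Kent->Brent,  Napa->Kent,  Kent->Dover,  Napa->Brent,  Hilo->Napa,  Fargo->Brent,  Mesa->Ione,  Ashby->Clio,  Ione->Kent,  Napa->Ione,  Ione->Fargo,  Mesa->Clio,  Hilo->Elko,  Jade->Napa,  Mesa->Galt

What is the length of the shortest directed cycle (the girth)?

For each vertex v, BFS finds the shortest path from v back to v.
The shortest such closed walk is Dover → Hilo → Napa → Kent → Dover, length 4.

4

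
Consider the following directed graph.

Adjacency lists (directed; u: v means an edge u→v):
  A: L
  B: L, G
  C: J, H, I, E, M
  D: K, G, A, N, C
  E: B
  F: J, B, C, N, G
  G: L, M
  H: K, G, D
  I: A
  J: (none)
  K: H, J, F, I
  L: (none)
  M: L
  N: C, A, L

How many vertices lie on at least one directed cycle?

6

A vertex is on a directed cycle iff it belongs to a strongly connected component of size ≥ 2 (or has a self-loop).
The vertices on cycles are {C, D, F, H, K, N} — 6 in total.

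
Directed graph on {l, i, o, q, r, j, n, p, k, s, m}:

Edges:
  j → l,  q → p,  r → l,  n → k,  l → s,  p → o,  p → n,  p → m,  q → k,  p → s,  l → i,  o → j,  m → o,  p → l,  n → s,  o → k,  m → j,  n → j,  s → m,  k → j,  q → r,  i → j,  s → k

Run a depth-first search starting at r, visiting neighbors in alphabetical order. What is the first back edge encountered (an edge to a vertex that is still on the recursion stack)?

DFS from r (visiting neighbors in alphabetical order); mark gray on enter, black on exit:
r gray
  l gray
    i gray
      j gray
        j→l: l is gray → back edge
First back edge: j → l.

j→l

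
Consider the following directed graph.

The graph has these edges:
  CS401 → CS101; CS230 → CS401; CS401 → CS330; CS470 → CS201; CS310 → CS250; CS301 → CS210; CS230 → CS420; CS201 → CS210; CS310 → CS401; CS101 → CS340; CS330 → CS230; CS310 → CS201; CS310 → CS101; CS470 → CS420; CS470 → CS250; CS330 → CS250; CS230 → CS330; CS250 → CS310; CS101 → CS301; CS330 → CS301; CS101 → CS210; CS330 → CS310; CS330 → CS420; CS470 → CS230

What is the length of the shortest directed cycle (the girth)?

For each vertex v, BFS finds the shortest path from v back to v.
The shortest such closed walk is CS230 → CS330 → CS230, length 2.

2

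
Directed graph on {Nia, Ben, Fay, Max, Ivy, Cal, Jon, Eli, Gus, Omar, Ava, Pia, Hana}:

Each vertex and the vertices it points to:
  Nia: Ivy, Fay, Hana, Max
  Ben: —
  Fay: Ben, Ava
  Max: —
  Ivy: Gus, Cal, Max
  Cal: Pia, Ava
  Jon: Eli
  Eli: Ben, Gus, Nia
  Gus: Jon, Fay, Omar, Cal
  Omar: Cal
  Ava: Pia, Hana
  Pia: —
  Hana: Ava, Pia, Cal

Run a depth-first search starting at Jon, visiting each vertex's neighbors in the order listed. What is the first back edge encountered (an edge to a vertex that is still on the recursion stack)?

DFS from Jon (visiting each vertex's neighbors in the order listed); mark gray on enter, black on exit:
Jon gray
  Eli gray
    Ben gray
    Ben black
    Gus gray
      Gus→Jon: Jon is gray → back edge
First back edge: Gus → Jon.

Gus→Jon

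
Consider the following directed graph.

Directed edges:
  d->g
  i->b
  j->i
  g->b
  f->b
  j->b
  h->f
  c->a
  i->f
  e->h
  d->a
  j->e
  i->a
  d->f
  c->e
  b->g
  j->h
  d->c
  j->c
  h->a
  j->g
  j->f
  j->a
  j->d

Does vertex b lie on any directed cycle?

b is on a cycle iff b can reach itself via ≥1 edge.
b → g → b — yes.

Yes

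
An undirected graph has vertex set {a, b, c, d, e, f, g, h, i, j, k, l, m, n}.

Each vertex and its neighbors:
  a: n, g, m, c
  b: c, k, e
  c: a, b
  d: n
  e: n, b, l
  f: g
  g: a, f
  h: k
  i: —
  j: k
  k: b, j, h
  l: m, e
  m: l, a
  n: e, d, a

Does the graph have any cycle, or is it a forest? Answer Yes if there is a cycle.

DFS, tracking each vertex's parent; an edge to a visited non-parent vertex closes a cycle.
Start from g:
visit g (parent –)
  visit a (parent g)
    visit n (parent a)
      visit e (parent n)
        e–n: parent, skip
        visit b (parent e)
          visit c (parent b)
            c–a: a visited and ≠ parent → cycle
Cycle: a – n – e – b – c – a.

Yes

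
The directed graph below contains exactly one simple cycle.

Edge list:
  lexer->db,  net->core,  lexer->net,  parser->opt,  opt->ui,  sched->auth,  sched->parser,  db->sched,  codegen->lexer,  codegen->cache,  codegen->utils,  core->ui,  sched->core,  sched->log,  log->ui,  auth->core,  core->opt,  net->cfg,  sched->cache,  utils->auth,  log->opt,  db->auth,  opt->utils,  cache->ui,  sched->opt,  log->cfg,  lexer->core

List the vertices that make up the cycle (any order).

opt, auth, core, utils

DFS with gray/black marking from utils:
utils gray
  auth gray
    core gray
      opt gray
        ui gray
        ui black
        opt→utils: utils is gray → back edge
Back edge closes the cycle utils → auth → core → opt → utils; its vertices are {opt, auth, core, utils}.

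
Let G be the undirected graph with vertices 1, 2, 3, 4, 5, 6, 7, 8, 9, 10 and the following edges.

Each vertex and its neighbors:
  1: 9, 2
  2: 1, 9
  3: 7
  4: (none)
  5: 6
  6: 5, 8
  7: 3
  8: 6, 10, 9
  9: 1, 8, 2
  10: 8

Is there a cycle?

DFS, tracking each vertex's parent; an edge to a visited non-parent vertex closes a cycle.
Start from 7:
visit 7 (parent –)
  visit 3 (parent 7)
    3–7: parent, skip
visit 1 (parent –)
  visit 9 (parent 1)
    9–1: parent, skip
    visit 8 (parent 9)
      visit 6 (parent 8)
        visit 5 (parent 6)
          5–6: parent, skip
        6–8: parent, skip
      visit 10 (parent 8)
        10–8: parent, skip
      8–9: parent, skip
    visit 2 (parent 9)
      2–1: 1 visited and ≠ parent → cycle
Cycle: 1 – 9 – 2 – 1.

Yes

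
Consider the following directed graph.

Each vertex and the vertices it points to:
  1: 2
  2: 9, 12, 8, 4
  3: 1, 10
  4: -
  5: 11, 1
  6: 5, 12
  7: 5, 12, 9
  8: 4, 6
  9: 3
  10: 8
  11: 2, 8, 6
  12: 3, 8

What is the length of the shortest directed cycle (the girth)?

3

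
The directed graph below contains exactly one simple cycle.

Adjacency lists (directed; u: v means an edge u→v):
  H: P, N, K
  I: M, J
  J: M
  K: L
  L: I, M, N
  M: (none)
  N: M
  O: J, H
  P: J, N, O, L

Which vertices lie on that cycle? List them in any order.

DFS with gray/black marking from P:
P gray
  J gray
    M gray
    M black
  J black
  N gray
    N→M: M black — skip
  N black
  O gray
    O→J: J black — skip
    H gray
      H→P: P is gray → back edge
Back edge closes the cycle P → O → H → P; its vertices are {H, O, P}.

H, O, P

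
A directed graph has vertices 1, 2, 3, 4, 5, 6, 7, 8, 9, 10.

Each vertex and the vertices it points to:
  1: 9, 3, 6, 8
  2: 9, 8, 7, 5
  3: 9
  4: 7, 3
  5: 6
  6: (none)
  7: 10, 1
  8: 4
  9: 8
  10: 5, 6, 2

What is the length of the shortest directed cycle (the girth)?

3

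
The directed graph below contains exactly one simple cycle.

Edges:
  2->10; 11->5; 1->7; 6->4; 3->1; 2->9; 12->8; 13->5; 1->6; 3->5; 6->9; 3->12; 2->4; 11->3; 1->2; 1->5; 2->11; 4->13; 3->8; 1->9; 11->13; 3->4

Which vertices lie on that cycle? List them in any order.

DFS with gray/black marking from 3:
3 gray
  8 gray
  8 black
  4 gray
    13 gray
      5 gray
      5 black
    13 black
  4 black
  12 gray
    12→8: 8 black — skip
  12 black
  3→5: 5 black — skip
  1 gray
    6 gray
      6→4: 4 black — skip
      9 gray
      9 black
    6 black
    2 gray
      2→4: 4 black — skip
      10 gray
      10 black
      2→9: 9 black — skip
      11 gray
        11→13: 13 black — skip
        11→5: 5 black — skip
        11→3: 3 is gray → back edge
Back edge closes the cycle 3 → 1 → 2 → 11 → 3; its vertices are {1, 2, 3, 11}.

1, 2, 3, 11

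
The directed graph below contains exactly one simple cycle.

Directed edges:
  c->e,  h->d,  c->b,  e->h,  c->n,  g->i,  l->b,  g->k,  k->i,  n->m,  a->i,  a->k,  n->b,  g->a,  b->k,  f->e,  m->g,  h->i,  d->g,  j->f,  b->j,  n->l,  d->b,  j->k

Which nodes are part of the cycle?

b, d, e, f, h, j

DFS with gray/black marking from e:
e gray
  h gray
    d gray
      b gray
        k gray
          i gray
          i black
        k black
        j gray
          f gray
            f→e: e is gray → back edge
Back edge closes the cycle e → h → d → b → j → f → e; its vertices are {b, d, e, f, h, j}.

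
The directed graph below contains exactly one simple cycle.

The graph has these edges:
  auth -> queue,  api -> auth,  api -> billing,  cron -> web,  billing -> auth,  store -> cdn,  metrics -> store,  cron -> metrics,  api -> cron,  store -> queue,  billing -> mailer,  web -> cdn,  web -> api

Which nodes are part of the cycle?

api, web, cron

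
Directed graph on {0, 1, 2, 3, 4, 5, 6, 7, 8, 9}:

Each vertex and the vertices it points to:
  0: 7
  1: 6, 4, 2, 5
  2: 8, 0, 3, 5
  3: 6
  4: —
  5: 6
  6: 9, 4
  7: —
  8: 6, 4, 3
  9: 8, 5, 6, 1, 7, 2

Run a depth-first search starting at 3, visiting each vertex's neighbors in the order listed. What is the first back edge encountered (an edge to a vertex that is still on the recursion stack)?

8→6

DFS from 3 (visiting each vertex's neighbors in the order listed); mark gray on enter, black on exit:
3 gray
  6 gray
    9 gray
      8 gray
        8→6: 6 is gray → back edge
First back edge: 8 → 6.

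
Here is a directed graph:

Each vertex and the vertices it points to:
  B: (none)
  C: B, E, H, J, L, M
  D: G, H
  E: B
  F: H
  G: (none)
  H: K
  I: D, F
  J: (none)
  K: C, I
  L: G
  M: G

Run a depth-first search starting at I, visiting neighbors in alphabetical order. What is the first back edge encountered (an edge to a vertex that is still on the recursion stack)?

DFS from I (visiting neighbors in alphabetical order); mark gray on enter, black on exit:
I gray
  D gray
    G gray
    G black
    H gray
      K gray
        C gray
          B gray
          B black
          E gray
            E→B: B black — skip
          E black
          C→H: H is gray → back edge
First back edge: C → H.

C→H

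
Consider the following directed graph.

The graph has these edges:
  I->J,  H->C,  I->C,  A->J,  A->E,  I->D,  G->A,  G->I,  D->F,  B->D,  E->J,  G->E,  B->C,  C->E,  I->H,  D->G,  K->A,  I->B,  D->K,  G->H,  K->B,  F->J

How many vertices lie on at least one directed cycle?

A vertex is on a directed cycle iff it belongs to a strongly connected component of size ≥ 2 (or has a self-loop).
The vertices on cycles are {B, D, G, I, K} — 5 in total.

5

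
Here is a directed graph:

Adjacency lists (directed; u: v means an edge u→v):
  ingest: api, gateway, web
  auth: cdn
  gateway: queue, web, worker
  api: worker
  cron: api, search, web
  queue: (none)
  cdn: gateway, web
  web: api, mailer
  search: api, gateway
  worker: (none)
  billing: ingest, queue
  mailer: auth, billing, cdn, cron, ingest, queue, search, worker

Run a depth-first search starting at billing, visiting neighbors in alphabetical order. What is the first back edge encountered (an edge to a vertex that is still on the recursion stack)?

cdn->gateway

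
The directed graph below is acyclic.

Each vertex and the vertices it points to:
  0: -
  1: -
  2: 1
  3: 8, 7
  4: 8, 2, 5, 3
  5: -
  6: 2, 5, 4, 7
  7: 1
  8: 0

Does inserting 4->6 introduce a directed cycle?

Yes

Adding 4→6 creates a cycle iff 6 can already reach 4.
Path from 6: 6 → 4.
So 6 → … → 4 → 6 is a cycle.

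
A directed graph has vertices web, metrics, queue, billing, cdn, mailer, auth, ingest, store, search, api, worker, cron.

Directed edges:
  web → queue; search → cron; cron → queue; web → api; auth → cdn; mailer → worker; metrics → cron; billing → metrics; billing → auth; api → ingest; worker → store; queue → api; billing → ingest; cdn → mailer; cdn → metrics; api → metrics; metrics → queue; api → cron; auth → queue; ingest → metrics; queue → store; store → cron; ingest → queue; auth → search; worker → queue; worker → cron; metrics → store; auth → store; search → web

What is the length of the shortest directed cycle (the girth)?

3

For each vertex v, BFS finds the shortest path from v back to v.
The shortest such closed walk is ingest → queue → api → ingest, length 3.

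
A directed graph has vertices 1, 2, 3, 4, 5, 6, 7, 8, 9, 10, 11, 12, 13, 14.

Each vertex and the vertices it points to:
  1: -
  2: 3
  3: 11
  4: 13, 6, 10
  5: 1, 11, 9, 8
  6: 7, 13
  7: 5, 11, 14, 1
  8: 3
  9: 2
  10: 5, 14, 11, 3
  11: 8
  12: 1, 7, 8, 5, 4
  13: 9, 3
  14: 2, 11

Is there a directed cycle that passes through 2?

2 lies on a cycle iff there is a path from 2 back to itself.
Exploring from 2, it never reaches itself; equivalently, its strongly connected component is a singleton.

No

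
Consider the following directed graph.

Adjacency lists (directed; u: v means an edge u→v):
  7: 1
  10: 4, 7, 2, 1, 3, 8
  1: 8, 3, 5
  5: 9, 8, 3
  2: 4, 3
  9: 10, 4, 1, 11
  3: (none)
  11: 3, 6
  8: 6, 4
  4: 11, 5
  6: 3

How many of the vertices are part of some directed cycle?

A vertex is on a directed cycle iff it belongs to a strongly connected component of size ≥ 2 (or has a self-loop).
The vertices on cycles are {1, 2, 4, 5, 7, 8, 9, 10} — 8 in total.

8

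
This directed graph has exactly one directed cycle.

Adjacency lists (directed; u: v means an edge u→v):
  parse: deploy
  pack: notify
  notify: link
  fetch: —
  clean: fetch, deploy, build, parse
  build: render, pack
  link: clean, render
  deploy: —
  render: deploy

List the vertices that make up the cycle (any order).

link, pack, build, clean, notify

DFS with gray/black marking from clean:
clean gray
  fetch gray
  fetch black
  deploy gray
  deploy black
  build gray
    render gray
      render→deploy: deploy black — skip
    render black
    pack gray
      notify gray
        link gray
          link→clean: clean is gray → back edge
Back edge closes the cycle clean → build → pack → notify → link → clean; its vertices are {link, pack, build, clean, notify}.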